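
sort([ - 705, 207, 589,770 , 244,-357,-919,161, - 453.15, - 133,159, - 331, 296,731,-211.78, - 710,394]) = [ - 919, - 710, - 705, - 453.15, - 357, - 331, - 211.78, - 133,159,161,207,244,296,394,589 , 731,770] 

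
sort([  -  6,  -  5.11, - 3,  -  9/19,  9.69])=[-6, - 5.11, -3, - 9/19,9.69 ]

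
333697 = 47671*7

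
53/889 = 53/889 = 0.06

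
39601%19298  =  1005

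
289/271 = 289/271  =  1.07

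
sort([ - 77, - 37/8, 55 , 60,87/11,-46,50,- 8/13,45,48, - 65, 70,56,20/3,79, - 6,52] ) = [  -  77,-65, -46, - 6,  -  37/8, - 8/13, 20/3,87/11, 45,  48, 50,52, 55,56 , 60,70 , 79]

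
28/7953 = 28/7953 = 0.00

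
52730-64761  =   - 12031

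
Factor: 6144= 2^11*3^1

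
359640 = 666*540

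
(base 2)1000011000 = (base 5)4121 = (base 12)388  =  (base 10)536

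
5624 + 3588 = 9212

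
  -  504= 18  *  ( - 28 ) 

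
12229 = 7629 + 4600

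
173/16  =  173/16  =  10.81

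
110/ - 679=- 1 + 569/679 = - 0.16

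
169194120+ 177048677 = 346242797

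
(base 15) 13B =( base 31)92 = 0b100011001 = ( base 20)e1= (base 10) 281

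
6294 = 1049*6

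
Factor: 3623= 3623^1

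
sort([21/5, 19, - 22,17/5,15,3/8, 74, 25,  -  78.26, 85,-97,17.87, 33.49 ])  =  [ - 97,  -  78.26,  -  22 , 3/8, 17/5,21/5, 15,17.87, 19, 25,33.49, 74,85]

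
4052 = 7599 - 3547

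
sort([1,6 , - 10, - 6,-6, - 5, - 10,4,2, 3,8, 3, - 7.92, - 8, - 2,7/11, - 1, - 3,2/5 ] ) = [ - 10, - 10, - 8, - 7.92, - 6,  -  6, - 5,-3, - 2, - 1,2/5, 7/11, 1, 2,  3, 3,4,6, 8 ] 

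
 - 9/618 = -1 + 203/206 = -  0.01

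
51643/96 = 51643/96= 537.95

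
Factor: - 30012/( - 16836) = 41/23 = 23^ ( - 1)*41^1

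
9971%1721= 1366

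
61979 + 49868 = 111847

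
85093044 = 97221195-12128151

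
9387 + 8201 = 17588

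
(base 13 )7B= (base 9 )123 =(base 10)102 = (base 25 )42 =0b1100110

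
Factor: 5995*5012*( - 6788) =-2^4 *5^1*7^1*11^1*109^1 * 179^1*1697^1  =  -203958628720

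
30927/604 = 51+123/604= 51.20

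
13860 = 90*154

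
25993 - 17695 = 8298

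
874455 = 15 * 58297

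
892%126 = 10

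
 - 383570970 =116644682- 500215652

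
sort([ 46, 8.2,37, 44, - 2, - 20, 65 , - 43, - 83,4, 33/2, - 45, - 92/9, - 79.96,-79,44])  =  [ - 83,-79.96, - 79, - 45  , - 43,-20, - 92/9, - 2, 4, 8.2, 33/2,37,44,44,46, 65]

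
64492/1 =64492 = 64492.00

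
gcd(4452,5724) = 636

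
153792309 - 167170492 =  - 13378183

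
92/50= 46/25 = 1.84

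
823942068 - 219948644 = 603993424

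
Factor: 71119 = 71119^1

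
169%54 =7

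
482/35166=241/17583 = 0.01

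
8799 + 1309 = 10108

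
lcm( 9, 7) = 63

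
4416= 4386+30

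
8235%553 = 493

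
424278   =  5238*81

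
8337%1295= 567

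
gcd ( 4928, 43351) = 77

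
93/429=31/143 = 0.22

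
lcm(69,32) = 2208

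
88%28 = 4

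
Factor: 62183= 11^1*5653^1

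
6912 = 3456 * 2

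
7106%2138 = 692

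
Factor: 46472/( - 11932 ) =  - 2^1*19^ ( - 1)*37^1 = -74/19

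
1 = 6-5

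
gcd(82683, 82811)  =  1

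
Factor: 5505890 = 2^1*5^1*13^1*41^1*1033^1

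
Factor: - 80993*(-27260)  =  2^2*5^1*11^1*29^1 * 37^1*47^1*199^1 = 2207869180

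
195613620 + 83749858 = 279363478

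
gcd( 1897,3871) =7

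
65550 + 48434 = 113984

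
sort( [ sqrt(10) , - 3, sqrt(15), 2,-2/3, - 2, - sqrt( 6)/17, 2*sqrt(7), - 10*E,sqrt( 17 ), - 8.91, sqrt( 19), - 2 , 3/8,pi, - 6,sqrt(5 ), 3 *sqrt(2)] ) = [ - 10*E, - 8.91,  -  6 , - 3, - 2 , - 2, - 2/3 , - sqrt(6)/17, 3/8,  2, sqrt(5),pi, sqrt( 10), sqrt(15 ), sqrt( 17), 3 *sqrt(2), sqrt( 19), 2*sqrt(7) ]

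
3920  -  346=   3574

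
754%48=34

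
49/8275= 49/8275  =  0.01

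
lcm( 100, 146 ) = 7300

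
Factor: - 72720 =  - 2^4*3^2*5^1*101^1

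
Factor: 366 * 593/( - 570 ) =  -36173/95 =- 5^(-1) * 19^(-1)*61^1 * 593^1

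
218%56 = 50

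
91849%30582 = 103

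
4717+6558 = 11275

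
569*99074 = 56373106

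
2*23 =46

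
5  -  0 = 5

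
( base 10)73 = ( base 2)1001001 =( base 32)29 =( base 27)2J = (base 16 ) 49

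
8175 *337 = 2754975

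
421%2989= 421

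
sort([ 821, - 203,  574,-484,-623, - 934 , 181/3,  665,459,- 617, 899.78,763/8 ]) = [-934, - 623,-617,- 484,  -  203, 181/3, 763/8,  459,  574,665,  821,  899.78]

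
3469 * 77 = 267113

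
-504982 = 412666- 917648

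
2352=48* 49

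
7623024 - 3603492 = 4019532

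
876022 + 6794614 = 7670636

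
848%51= 32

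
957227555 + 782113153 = 1739340708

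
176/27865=176/27865 = 0.01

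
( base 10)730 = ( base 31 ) NH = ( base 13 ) 442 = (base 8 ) 1332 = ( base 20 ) 1ga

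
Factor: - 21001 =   -  21001^1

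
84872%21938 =19058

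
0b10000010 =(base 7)244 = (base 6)334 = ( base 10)130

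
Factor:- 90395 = -5^1*101^1*179^1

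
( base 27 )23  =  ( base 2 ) 111001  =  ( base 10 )57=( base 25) 27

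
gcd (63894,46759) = 23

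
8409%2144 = 1977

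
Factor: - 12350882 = - 2^1*457^1*13513^1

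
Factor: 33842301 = 3^1*11280767^1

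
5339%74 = 11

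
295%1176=295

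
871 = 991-120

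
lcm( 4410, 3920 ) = 35280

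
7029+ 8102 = 15131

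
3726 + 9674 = 13400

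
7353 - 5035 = 2318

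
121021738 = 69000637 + 52021101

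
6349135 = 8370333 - 2021198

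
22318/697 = 22318/697  =  32.02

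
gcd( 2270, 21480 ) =10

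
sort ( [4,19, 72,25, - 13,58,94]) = [ - 13,4,19 , 25,58, 72,94]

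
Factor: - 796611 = - 3^1*131^1* 2027^1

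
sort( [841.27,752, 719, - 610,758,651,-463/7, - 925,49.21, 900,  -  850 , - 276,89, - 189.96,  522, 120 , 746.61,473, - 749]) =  [ - 925, - 850,  -  749,  -  610,-276, - 189.96, - 463/7, 49.21, 89 , 120, 473,522, 651, 719,746.61, 752,758,841.27,900 ]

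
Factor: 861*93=80073=3^2*7^1*31^1*41^1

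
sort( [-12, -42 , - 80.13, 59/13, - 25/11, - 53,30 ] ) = [ - 80.13, - 53, - 42, - 12 , - 25/11,59/13,30 ] 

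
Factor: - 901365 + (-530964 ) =-1432329= - 3^1*223^1 * 2141^1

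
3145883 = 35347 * 89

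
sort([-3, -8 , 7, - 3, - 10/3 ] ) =[  -  8, - 10/3,-3,  -  3, 7]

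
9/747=1/83  =  0.01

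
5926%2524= 878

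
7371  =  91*81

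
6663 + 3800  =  10463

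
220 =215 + 5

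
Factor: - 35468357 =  - 35468357^1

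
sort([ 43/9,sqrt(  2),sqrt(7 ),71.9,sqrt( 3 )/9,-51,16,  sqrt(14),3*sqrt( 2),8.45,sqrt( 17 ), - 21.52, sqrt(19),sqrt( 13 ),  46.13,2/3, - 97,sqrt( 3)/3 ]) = [ - 97, - 51,-21.52, sqrt(3 ) /9, sqrt (3) /3, 2/3 , sqrt (2 ), sqrt(7),sqrt (13),sqrt ( 14),sqrt( 17 ),3*sqrt ( 2), sqrt( 19),43/9,8.45,  16,46.13, 71.9]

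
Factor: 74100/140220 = 65/123 =3^ (- 1)*5^1*13^1*41^(  -  1) 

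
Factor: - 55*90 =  - 2^1 *3^2*5^2*11^1=-4950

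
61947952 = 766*80872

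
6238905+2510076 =8748981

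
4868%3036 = 1832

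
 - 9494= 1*( - 9494 )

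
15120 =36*420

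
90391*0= 0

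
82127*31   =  2545937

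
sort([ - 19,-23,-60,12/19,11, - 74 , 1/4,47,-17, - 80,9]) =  [  -  80, - 74, - 60, - 23, - 19, - 17,1/4,12/19, 9, 11, 47]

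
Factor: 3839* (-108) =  - 2^2*3^3*11^1*349^1 = - 414612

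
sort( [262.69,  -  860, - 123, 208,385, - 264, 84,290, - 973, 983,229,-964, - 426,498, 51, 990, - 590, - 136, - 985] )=[ - 985, - 973, - 964, - 860, - 590, - 426, - 264, - 136, - 123, 51,  84,  208,229, 262.69, 290,385, 498,983,990 ]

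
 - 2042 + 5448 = 3406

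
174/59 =2 + 56/59 = 2.95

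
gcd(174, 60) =6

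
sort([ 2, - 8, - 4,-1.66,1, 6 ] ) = [  -  8, - 4,  -  1.66 , 1,  2,6 ] 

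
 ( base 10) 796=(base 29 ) rd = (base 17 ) 2ce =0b1100011100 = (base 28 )10c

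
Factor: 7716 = 2^2*3^1* 643^1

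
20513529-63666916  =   - 43153387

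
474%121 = 111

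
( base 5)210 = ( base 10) 55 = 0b110111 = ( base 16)37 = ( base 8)67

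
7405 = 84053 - 76648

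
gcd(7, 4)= 1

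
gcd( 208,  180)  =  4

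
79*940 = 74260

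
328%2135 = 328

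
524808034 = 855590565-330782531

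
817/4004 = 817/4004 =0.20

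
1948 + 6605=8553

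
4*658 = 2632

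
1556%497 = 65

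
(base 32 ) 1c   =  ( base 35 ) 19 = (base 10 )44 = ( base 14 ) 32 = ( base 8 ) 54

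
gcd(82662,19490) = 2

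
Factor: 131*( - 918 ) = -2^1*3^3*17^1*131^1 = -  120258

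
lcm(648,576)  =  5184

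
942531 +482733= 1425264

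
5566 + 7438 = 13004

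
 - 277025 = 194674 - 471699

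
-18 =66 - 84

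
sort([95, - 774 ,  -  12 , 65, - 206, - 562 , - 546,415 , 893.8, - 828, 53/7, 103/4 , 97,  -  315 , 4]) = [ - 828, - 774, - 562, - 546, - 315 , - 206, - 12 , 4,53/7,103/4, 65,95,  97, 415,893.8]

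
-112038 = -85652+  -  26386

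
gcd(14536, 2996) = 4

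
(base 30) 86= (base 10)246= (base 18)dc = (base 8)366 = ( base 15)116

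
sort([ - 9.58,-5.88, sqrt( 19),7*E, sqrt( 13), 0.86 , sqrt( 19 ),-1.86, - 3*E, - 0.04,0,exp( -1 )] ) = [-9.58, - 3 * E,-5.88, - 1.86, - 0.04, 0,  exp( - 1), 0.86, sqrt(13), sqrt( 19), sqrt(19),7*E]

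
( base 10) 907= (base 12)637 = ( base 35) PW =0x38B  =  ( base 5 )12112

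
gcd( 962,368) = 2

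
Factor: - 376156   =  -2^2 *11^1 * 83^1*103^1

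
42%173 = 42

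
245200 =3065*80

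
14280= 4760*3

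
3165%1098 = 969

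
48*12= 576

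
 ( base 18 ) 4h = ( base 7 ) 155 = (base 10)89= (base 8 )131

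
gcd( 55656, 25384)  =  8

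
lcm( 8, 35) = 280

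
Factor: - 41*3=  - 3^1*41^1 = - 123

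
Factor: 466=2^1*233^1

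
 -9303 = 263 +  - 9566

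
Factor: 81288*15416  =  2^6*3^2*41^1*47^1*1129^1 = 1253135808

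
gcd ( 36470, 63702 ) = 2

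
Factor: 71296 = 2^7*557^1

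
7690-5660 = 2030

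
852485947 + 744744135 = 1597230082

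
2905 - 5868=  - 2963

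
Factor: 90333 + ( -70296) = 20037 = 3^1 * 6679^1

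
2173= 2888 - 715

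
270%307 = 270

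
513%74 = 69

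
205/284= 205/284= 0.72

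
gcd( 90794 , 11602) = 2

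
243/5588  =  243/5588 = 0.04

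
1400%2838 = 1400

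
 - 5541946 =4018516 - 9560462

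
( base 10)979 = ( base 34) sr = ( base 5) 12404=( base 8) 1723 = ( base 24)1GJ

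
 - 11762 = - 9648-2114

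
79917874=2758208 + 77159666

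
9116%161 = 100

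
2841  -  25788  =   - 22947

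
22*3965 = 87230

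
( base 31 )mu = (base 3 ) 222101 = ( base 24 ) 15g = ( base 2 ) 1011001000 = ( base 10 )712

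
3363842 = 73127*46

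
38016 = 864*44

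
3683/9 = 409+2/9= 409.22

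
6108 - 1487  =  4621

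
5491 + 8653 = 14144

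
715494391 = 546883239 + 168611152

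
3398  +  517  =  3915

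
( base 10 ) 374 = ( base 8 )566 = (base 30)CE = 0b101110110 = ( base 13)22A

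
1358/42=97/3 = 32.33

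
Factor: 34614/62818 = 3^3*7^( - 2) = 27/49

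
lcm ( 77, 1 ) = 77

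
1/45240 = 1/45240= 0.00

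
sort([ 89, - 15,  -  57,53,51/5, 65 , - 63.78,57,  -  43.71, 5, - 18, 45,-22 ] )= [-63.78, - 57, - 43.71,  -  22, - 18, - 15,5, 51/5 , 45  ,  53, 57,  65, 89]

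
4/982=2/491 = 0.00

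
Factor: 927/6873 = 3^1*29^( -1)*79^(-1 )*103^1 = 309/2291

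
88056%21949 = 260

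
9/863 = 9/863 = 0.01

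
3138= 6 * 523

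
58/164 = 29/82 = 0.35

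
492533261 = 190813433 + 301719828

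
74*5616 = 415584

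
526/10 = 52+3/5= 52.60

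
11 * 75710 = 832810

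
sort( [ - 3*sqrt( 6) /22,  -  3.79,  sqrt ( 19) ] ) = [ - 3.79,  -  3  *sqrt(6)/22, sqrt(19 )]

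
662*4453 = 2947886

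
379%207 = 172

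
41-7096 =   -  7055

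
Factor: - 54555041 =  - 54555041^1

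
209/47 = 209/47 = 4.45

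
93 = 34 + 59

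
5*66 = 330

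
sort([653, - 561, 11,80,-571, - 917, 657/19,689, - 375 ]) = [ - 917, - 571 , - 561, - 375, 11, 657/19,80 , 653,689]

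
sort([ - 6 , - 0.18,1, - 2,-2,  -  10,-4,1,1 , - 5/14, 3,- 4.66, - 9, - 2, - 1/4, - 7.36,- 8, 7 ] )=[ - 10, - 9, - 8 , - 7.36 ,-6,-4.66, - 4, - 2, - 2, - 2, - 5/14, - 1/4, - 0.18, 1,  1,  1,3,7]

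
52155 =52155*1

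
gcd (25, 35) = 5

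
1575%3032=1575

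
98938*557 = 55108466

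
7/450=7/450 = 0.02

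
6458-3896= 2562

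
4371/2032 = 4371/2032 = 2.15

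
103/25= 4+3/25 = 4.12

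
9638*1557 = 15006366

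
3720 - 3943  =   - 223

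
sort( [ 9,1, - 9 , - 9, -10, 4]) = [ - 10,-9,-9,1, 4 , 9 ]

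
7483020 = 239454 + 7243566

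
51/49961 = 51/49961 =0.00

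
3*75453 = 226359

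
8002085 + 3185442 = 11187527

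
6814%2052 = 658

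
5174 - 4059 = 1115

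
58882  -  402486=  - 343604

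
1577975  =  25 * 63119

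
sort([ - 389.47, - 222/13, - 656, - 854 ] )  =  [ - 854, - 656, - 389.47 , - 222/13]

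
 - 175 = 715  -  890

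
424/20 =106/5 = 21.20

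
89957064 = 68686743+21270321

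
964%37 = 2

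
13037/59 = 220+57/59=220.97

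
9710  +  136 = 9846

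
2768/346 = 8 = 8.00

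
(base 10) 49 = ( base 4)301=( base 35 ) 1e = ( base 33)1G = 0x31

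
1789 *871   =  1558219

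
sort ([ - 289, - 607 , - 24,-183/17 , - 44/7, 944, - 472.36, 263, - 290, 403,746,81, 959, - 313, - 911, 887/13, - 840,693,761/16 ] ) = [-911, - 840, - 607, - 472.36, - 313,-290, - 289,-24,  -  183/17, - 44/7, 761/16,887/13,81, 263,403, 693,746, 944,959]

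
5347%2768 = 2579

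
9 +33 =42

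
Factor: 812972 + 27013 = 839985 = 3^1*5^1*29^1*1931^1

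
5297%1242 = 329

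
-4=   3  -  7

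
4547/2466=1+2081/2466 = 1.84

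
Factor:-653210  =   - 2^1*5^1*83^1* 787^1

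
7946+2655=10601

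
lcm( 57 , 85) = 4845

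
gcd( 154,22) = 22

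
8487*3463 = 29390481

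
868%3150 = 868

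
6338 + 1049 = 7387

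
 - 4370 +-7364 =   -  11734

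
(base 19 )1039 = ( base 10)6925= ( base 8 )15415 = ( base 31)76c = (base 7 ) 26122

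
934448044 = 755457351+178990693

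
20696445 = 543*38115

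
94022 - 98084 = -4062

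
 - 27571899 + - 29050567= - 56622466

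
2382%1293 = 1089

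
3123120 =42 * 74360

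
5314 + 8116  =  13430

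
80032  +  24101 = 104133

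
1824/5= 364 + 4/5= 364.80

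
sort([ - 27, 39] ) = [ - 27, 39]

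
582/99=194/33 = 5.88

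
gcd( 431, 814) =1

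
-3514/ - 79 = 3514/79 = 44.48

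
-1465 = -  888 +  -577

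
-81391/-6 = 81391/6 = 13565.17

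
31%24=7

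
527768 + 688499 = 1216267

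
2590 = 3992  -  1402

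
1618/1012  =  1 + 303/506 = 1.60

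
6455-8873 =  - 2418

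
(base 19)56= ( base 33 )32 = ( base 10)101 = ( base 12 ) 85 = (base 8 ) 145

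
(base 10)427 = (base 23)id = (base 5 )3202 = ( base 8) 653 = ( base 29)EL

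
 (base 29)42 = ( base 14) 86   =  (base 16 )76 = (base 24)4m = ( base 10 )118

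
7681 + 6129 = 13810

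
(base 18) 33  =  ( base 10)57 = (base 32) 1p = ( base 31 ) 1Q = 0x39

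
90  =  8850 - 8760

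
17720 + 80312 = 98032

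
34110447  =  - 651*(-52397)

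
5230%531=451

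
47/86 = 47/86 = 0.55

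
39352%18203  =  2946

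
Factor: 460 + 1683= 2143^1= 2143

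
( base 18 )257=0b1011101001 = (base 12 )521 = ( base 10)745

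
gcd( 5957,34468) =7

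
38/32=1+3/16  =  1.19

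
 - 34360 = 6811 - 41171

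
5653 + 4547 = 10200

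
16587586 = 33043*502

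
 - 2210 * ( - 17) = 37570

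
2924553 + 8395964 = 11320517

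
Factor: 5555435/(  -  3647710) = -2^( - 1)* 11^(  -  1)*33161^(-1) * 1111087^1=-1111087/729542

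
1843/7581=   97/399 = 0.24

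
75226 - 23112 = 52114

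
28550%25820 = 2730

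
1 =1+0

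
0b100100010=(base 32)92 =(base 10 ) 290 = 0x122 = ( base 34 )8i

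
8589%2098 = 197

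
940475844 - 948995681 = -8519837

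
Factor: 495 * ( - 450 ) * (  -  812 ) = 180873000= 2^3 * 3^4*5^3*7^1*11^1*29^1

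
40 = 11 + 29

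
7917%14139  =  7917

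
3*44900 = 134700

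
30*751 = 22530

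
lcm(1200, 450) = 3600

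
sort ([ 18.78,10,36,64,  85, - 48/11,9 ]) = [-48/11,9,10,18.78,36,64,85] 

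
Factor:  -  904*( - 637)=2^3*7^2*13^1*113^1= 575848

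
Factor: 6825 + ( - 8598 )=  - 1773 = - 3^2 * 197^1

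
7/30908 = 7/30908 = 0.00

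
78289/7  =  78289/7 = 11184.14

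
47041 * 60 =2822460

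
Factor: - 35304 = - 2^3 * 3^1*1471^1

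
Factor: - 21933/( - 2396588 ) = 2^( - 2 )*3^2*2437^1 * 599147^( - 1)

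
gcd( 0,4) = 4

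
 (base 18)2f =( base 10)51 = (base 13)3C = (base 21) 29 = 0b110011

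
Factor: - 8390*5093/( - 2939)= 2^1*5^1 *11^1*463^1*839^1*2939^ ( - 1) =42730270/2939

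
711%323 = 65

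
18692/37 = 505 + 7/37 = 505.19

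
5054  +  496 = 5550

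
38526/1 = 38526 = 38526.00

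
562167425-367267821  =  194899604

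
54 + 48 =102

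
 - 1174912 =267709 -1442621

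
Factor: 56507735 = 5^1*11301547^1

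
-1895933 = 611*( - 3103 ) 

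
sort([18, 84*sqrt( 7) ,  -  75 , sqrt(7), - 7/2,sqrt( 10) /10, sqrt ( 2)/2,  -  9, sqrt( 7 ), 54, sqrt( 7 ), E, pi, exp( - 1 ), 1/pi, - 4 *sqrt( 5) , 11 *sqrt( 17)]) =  [  -  75,-9, - 4*sqrt( 5), - 7/2,sqrt(10 ) /10,1/pi, exp( -1), sqrt( 2)/2, sqrt(7), sqrt (7 ), sqrt( 7),  E, pi, 18,11*sqrt( 17), 54, 84*sqrt(7) ] 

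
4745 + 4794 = 9539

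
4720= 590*8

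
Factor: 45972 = 2^2*3^2 * 1277^1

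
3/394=3/394 = 0.01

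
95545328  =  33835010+61710318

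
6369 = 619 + 5750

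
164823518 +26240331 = 191063849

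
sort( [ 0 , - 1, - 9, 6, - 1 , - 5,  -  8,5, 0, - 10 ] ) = [ - 10, - 9, - 8  ,-5, - 1, - 1, 0 , 0 , 5, 6] 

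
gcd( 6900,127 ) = 1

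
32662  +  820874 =853536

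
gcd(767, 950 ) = 1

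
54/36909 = 2/1367 =0.00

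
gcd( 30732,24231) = 591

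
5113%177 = 157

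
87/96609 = 29/32203 = 0.00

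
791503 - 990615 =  - 199112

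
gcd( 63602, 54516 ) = 9086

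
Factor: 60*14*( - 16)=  - 2^7 * 3^1*5^1*7^1 =-13440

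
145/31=4 + 21/31 = 4.68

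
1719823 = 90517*19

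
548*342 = 187416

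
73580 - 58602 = 14978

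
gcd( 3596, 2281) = 1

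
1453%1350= 103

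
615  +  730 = 1345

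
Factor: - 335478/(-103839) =111826/34613=2^1*11^1*13^1*17^1*23^1*  34613^( - 1)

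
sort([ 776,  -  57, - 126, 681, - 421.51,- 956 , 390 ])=[ - 956, - 421.51, - 126, - 57, 390, 681,  776 ]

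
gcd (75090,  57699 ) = 3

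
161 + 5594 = 5755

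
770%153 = 5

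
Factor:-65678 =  - 2^1*32839^1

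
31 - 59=-28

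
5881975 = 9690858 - 3808883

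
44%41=3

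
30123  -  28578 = 1545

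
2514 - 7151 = - 4637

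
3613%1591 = 431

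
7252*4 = 29008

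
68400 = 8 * 8550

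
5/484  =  5/484 = 0.01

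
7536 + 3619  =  11155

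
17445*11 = 191895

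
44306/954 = 46 + 211/477 = 46.44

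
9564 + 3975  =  13539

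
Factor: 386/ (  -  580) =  - 2^( - 1)*5^( - 1)*29^( - 1 )*193^1 = - 193/290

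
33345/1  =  33345 = 33345.00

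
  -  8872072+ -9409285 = -18281357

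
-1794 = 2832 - 4626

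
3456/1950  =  1 + 251/325 = 1.77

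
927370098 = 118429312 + 808940786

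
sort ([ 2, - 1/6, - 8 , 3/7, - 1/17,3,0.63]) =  [ - 8,-1/6, - 1/17, 3/7,0.63,2,3 ] 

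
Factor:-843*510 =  - 429930 = - 2^1*3^2*5^1*17^1*281^1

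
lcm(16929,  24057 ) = 457083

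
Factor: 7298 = 2^1*41^1 * 89^1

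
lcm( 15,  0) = 0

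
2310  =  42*55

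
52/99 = 52/99 = 0.53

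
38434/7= 5490  +  4/7 = 5490.57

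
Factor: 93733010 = 2^1*5^1*7^1*941^1*1423^1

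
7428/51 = 145 +11/17 = 145.65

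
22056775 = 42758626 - 20701851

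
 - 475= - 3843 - -3368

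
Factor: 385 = 5^1 * 7^1 * 11^1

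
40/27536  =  5/3442 = 0.00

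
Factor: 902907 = 3^4 * 71^1*157^1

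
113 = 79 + 34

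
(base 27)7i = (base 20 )a7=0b11001111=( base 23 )90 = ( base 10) 207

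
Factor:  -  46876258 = - 2^1*11^1 * 13^1* 251^1*653^1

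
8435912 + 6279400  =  14715312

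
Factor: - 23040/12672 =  - 20/11 = - 2^2*5^1*11^ ( - 1)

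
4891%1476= 463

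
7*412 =2884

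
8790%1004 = 758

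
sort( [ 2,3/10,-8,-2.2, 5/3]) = [-8,-2.2, 3/10, 5/3,2 ] 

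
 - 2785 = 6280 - 9065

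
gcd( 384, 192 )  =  192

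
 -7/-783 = 7/783 = 0.01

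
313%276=37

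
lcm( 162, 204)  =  5508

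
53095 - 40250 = 12845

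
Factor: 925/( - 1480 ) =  - 2^( - 3 )*5^1  =  - 5/8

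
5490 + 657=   6147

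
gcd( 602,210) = 14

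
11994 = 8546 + 3448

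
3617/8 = 452 + 1/8 = 452.12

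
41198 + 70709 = 111907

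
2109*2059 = 4342431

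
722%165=62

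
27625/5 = 5525=5525.00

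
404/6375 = 404/6375 = 0.06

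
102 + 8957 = 9059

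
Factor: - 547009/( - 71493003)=3^( - 3)*17^1*23^1*1399^1 * 2647889^( - 1)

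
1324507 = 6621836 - 5297329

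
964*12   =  11568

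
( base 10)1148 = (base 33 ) 11q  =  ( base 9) 1515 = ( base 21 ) 2CE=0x47c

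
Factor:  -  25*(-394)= 9850  =  2^1*5^2*197^1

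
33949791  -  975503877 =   -  941554086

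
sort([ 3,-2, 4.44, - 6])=[ - 6, - 2 , 3,4.44]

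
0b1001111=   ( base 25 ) 34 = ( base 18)47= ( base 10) 79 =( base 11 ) 72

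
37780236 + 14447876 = 52228112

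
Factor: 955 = 5^1*191^1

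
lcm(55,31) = 1705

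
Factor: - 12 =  - 2^2*3^1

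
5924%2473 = 978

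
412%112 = 76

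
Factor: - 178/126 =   -  89/63 =-3^( - 2)*7^ ( - 1 )* 89^1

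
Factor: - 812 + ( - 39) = - 851  =  -23^1*37^1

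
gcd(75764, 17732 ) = 1612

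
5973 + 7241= 13214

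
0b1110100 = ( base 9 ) 138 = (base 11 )A6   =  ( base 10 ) 116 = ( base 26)4c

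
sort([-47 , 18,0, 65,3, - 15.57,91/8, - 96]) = [ - 96, - 47, - 15.57,  0,3, 91/8,  18,65] 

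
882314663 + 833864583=1716179246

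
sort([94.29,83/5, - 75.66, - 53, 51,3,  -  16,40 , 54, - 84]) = [ - 84, - 75.66, - 53, - 16, 3,83/5,40,51, 54 , 94.29]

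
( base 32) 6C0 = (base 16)1980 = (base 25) AB3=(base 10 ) 6528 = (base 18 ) 122c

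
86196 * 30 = 2585880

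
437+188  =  625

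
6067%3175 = 2892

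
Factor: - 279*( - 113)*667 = 3^2 * 23^1*29^1* 31^1  *  113^1 = 21028509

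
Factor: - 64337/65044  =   - 91/92  =  - 2^( - 2 )*7^1*13^1 * 23^( - 1 ) 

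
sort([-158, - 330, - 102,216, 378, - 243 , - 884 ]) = [ - 884,-330, - 243, - 158, - 102, 216, 378]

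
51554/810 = 63+262/405 = 63.65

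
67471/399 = 169 + 40/399 = 169.10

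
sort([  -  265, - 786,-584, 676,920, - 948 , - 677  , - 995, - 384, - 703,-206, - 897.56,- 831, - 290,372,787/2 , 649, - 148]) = [ - 995, - 948,  -  897.56, - 831,  -  786,  -  703, - 677,-584, - 384, - 290, - 265, - 206, - 148, 372,787/2, 649, 676,920]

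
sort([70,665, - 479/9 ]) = [ - 479/9,70,665]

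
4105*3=12315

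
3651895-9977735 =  - 6325840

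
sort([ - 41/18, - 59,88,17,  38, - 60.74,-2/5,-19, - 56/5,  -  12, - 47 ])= [ - 60.74, - 59, - 47, - 19,  -  12, -56/5, - 41/18, - 2/5, 17, 38, 88]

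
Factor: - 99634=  -2^1*31^1 * 1607^1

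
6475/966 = 6 + 97/138 = 6.70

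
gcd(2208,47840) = 736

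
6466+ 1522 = 7988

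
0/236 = 0 = 0.00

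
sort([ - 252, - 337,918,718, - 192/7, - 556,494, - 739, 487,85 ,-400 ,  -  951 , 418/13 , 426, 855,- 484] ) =[ -951, - 739, - 556, - 484,-400, - 337, - 252, -192/7,418/13,85,426,  487, 494, 718,855,918]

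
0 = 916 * 0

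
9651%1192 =115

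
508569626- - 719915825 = 1228485451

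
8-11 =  - 3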